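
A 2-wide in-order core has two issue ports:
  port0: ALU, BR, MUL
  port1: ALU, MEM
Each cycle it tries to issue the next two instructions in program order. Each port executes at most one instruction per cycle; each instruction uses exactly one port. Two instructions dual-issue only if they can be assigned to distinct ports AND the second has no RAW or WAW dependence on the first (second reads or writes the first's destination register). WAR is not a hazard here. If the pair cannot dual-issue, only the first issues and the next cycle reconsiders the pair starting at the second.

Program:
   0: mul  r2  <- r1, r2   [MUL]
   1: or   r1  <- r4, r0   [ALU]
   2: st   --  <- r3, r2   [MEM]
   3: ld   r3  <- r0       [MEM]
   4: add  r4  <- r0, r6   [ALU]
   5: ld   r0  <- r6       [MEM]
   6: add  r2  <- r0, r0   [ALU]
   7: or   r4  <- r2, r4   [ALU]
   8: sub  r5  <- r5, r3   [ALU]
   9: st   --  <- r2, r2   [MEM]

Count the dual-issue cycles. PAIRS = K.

PAIRS = 3

0. mul;or @i0+i1  | pair
1. st @i2  | no-port MEM/MEM
2. ld;add @i3+i4  | pair
3. ld @i5  | RAW r0
4. add @i6  | RAW r2
5. or;sub @i7+i8  | pair
6. st @i9  | tail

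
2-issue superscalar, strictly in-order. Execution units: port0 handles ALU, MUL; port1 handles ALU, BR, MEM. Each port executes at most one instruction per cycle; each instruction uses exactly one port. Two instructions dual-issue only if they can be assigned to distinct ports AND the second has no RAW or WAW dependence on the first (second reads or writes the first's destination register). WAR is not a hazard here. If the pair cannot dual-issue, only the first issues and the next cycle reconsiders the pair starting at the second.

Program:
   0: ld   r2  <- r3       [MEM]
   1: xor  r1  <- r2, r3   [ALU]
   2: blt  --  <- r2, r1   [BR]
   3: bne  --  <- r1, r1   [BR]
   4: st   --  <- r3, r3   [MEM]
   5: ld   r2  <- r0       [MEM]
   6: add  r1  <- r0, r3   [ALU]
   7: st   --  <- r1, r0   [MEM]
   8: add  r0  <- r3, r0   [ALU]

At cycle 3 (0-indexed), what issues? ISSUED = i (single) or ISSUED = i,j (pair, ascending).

ISSUED = 3

  cy0 -> i0 (ld) RAW r2
  cy1 -> i1 (xor) RAW r1
  cy2 -> i2 (blt) no-port BR/BR
  cy3 -> i3 (bne) no-port BR/MEM
  cy4 -> i4 (st) no-port MEM/MEM
  cy5 -> i5/i6 (ld+add) 2-wide
  cy6 -> i7/i8 (st+add) 2-wide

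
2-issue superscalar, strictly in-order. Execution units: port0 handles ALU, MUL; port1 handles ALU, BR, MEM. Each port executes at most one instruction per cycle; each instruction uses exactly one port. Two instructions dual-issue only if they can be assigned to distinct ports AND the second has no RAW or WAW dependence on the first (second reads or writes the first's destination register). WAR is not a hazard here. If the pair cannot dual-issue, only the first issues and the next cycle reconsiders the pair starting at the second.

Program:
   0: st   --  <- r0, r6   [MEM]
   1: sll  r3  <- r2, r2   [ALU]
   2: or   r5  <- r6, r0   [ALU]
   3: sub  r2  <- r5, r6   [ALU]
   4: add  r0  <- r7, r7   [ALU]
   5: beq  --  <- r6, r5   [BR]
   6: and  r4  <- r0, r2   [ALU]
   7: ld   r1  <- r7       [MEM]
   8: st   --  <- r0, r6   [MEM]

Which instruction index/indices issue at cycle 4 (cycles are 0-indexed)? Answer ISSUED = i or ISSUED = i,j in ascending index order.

t=0 i0+i1:st;sll ; pair
t=1 i2:or ; RAW r5
t=2 i3+i4:sub;add ; pair
t=3 i5+i6:beq;and ; pair
t=4 i7:ld ; no-port MEM/MEM
t=5 i8:st ; tail

ISSUED = 7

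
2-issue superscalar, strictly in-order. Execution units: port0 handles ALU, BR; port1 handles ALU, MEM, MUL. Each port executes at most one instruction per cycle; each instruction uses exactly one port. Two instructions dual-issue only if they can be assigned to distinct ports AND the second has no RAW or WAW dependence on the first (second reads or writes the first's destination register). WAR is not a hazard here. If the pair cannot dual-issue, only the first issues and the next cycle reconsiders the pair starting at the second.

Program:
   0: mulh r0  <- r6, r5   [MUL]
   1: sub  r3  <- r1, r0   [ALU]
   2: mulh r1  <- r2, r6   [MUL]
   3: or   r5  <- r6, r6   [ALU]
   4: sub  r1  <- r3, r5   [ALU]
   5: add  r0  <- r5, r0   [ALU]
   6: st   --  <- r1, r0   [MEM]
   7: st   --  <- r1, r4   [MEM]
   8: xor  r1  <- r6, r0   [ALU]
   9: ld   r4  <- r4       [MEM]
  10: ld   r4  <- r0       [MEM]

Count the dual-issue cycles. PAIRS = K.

0. mulh @i0  | RAW r0
1. sub/mulh @i1&i2  | pair
2. or @i3  | RAW r5
3. sub/add @i4&i5  | pair
4. st @i6  | no-port MEM/MEM
5. st/xor @i7&i8  | pair
6. ld @i9  | no-port MEM/MEM
7. ld @i10  | tail

PAIRS = 3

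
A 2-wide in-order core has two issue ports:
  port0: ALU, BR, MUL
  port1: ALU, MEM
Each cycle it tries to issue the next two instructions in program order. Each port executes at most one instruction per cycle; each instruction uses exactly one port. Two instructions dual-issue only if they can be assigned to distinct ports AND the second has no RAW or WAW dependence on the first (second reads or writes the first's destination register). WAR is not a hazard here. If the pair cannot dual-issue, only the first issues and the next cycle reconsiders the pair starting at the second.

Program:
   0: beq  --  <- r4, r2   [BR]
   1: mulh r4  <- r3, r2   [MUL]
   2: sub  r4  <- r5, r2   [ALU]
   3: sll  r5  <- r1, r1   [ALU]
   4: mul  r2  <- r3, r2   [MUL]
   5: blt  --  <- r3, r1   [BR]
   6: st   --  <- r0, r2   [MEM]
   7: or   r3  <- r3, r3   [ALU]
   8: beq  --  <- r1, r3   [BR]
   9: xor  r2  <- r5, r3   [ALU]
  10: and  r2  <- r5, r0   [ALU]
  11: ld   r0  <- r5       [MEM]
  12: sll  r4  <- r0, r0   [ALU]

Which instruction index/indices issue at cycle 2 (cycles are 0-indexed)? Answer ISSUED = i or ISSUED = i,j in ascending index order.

[0] i0  beq  -- no-port BR/MUL
[1] i1  mulh  -- WAW r4
[2] i2/i3  sub/sll  -- pair
[3] i4  mul  -- no-port MUL/BR
[4] i5/i6  blt/st  -- pair
[5] i7  or  -- RAW r3
[6] i8/i9  beq/xor  -- pair
[7] i10/i11  and/ld  -- pair
[8] i12  sll  -- tail

ISSUED = 2,3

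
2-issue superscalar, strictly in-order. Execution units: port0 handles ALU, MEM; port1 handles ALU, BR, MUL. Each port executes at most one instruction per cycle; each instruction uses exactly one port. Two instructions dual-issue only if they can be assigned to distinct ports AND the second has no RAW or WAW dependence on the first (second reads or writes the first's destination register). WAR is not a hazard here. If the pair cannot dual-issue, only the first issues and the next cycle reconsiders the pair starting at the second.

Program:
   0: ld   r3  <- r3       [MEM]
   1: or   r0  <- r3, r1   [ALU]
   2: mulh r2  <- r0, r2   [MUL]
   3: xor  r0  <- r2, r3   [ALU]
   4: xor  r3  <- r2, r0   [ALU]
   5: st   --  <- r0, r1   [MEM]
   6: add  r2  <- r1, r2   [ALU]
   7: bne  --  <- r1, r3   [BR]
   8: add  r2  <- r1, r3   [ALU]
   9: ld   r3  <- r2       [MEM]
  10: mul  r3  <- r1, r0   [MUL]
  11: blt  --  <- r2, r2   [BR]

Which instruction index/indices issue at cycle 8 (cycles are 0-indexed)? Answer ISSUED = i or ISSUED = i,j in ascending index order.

c0: i0 ld.MEM  RAW r3
c1: i1 or.ALU  RAW r0
c2: i2 mulh.MUL  RAW r2
c3: i3 xor.ALU  RAW r0
c4: i4&i5 xor.ALU/st.MEM  pair
c5: i6&i7 add.ALU/bne.BR  pair
c6: i8 add.ALU  RAW r2
c7: i9 ld.MEM  WAW r3
c8: i10 mul.MUL  no-port MUL/BR
c9: i11 blt.BR  tail

ISSUED = 10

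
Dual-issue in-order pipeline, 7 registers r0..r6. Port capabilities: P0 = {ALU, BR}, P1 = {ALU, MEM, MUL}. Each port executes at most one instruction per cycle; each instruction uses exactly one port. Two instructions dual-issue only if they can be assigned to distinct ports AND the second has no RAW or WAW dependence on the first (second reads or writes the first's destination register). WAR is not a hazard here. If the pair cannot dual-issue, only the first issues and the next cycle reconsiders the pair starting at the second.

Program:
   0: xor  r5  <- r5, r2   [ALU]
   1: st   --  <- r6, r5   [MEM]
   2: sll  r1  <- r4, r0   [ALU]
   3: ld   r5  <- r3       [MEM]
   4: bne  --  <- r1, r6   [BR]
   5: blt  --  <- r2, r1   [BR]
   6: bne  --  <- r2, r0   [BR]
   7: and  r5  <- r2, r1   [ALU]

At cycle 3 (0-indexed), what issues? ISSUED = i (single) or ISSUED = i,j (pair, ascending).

#0 head=0: xor.ALU i0 RAW r5
#1 head=1: st.MEM sll.ALU i1/i2 dual
#2 head=3: ld.MEM bne.BR i3/i4 dual
#3 head=5: blt.BR i5 no-port BR/BR
#4 head=6: bne.BR and.ALU i6/i7 dual

ISSUED = 5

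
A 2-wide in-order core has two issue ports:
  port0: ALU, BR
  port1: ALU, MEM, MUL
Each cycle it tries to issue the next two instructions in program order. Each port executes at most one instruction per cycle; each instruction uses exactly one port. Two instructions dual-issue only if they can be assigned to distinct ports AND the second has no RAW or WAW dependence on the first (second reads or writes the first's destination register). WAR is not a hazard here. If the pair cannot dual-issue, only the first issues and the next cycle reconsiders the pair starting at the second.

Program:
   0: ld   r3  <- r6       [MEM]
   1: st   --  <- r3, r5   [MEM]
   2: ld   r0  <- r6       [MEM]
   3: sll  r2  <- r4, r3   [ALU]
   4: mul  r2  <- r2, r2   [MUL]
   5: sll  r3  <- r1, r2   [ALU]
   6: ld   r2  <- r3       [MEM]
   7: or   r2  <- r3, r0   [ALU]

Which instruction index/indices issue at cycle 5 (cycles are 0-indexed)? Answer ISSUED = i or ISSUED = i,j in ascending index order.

0. ld.MEM @i0  | no-port MEM/MEM
1. st.MEM @i1  | no-port MEM/MEM
2. ld.MEM/sll.ALU @i2,i3  | pair
3. mul.MUL @i4  | RAW r2
4. sll.ALU @i5  | RAW r3
5. ld.MEM @i6  | WAW r2
6. or.ALU @i7  | tail

ISSUED = 6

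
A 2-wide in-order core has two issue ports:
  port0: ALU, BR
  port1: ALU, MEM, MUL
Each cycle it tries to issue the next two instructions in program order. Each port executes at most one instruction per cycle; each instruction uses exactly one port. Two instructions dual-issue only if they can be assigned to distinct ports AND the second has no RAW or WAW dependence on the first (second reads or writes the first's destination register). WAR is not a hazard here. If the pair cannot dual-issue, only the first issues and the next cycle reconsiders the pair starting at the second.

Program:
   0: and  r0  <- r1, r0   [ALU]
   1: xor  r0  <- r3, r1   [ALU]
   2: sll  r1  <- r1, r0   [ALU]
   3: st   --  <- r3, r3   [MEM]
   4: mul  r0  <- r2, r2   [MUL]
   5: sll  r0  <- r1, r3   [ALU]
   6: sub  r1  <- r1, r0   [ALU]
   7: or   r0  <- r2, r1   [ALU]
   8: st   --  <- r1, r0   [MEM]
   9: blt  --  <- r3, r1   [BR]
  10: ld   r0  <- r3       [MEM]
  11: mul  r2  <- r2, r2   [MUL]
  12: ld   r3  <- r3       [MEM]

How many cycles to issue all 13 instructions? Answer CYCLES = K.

c0: i0 and.ALU  WAW r0
c1: i1 xor.ALU  RAW r0
c2: i2+i3 sll.ALU;st.MEM  pair
c3: i4 mul.MUL  WAW r0
c4: i5 sll.ALU  RAW r0
c5: i6 sub.ALU  RAW r1
c6: i7 or.ALU  RAW r0
c7: i8+i9 st.MEM;blt.BR  pair
c8: i10 ld.MEM  no-port MEM/MUL
c9: i11 mul.MUL  no-port MUL/MEM
c10: i12 ld.MEM  tail

CYCLES = 11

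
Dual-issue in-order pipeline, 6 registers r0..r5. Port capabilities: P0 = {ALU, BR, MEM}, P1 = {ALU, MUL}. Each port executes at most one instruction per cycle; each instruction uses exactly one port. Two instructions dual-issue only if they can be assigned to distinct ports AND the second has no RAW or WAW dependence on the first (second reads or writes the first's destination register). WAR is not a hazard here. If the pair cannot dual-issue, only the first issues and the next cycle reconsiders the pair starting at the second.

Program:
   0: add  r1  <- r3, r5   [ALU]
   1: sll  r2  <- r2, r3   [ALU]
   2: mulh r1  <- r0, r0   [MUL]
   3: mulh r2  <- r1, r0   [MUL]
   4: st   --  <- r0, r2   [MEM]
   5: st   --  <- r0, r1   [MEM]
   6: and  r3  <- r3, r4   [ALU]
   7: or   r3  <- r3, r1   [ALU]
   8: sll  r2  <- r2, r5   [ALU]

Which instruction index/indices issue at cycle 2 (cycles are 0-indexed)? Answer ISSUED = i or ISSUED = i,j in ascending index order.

ISSUED = 3

[0] i0+i1  add sll  -- 2-wide
[1] i2  mulh  -- no-port MUL/MUL
[2] i3  mulh  -- RAW r2
[3] i4  st  -- no-port MEM/MEM
[4] i5+i6  st and  -- 2-wide
[5] i7+i8  or sll  -- 2-wide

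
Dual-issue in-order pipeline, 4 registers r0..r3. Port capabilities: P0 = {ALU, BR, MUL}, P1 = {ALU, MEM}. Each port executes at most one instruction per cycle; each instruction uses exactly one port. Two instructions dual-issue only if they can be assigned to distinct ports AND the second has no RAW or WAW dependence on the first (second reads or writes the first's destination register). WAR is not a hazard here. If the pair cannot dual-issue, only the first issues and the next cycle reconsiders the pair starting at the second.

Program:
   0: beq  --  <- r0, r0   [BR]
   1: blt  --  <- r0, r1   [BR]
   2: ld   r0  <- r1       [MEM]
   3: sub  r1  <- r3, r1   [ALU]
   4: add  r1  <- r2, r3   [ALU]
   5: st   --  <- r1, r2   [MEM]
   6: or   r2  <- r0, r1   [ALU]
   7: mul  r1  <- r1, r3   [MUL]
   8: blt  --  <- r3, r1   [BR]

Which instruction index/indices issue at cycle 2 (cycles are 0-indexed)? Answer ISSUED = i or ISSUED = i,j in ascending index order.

  cy0 -> i0 (beq) no-port BR/BR
  cy1 -> i1+i2 (blt;ld) dual
  cy2 -> i3 (sub) WAW r1
  cy3 -> i4 (add) RAW r1
  cy4 -> i5+i6 (st;or) dual
  cy5 -> i7 (mul) no-port MUL/BR
  cy6 -> i8 (blt) tail

ISSUED = 3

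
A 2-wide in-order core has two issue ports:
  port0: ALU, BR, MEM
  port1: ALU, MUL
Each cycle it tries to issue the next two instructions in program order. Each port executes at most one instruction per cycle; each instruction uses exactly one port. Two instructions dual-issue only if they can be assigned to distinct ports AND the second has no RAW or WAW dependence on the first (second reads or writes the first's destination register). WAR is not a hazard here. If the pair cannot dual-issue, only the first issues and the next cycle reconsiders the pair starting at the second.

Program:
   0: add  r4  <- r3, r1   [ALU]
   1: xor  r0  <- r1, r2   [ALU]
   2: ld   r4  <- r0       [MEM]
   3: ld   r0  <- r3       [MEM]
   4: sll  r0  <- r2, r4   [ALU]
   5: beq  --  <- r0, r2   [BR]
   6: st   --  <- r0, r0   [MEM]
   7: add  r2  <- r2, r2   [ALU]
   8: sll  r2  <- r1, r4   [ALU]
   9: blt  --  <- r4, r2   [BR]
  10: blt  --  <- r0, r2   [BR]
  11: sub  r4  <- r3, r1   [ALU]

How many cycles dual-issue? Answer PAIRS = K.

  cy0 -> i0+i1 (add xor) pair
  cy1 -> i2 (ld) no-port MEM/MEM
  cy2 -> i3 (ld) WAW r0
  cy3 -> i4 (sll) RAW r0
  cy4 -> i5 (beq) no-port BR/MEM
  cy5 -> i6+i7 (st add) pair
  cy6 -> i8 (sll) RAW r2
  cy7 -> i9 (blt) no-port BR/BR
  cy8 -> i10+i11 (blt sub) pair

PAIRS = 3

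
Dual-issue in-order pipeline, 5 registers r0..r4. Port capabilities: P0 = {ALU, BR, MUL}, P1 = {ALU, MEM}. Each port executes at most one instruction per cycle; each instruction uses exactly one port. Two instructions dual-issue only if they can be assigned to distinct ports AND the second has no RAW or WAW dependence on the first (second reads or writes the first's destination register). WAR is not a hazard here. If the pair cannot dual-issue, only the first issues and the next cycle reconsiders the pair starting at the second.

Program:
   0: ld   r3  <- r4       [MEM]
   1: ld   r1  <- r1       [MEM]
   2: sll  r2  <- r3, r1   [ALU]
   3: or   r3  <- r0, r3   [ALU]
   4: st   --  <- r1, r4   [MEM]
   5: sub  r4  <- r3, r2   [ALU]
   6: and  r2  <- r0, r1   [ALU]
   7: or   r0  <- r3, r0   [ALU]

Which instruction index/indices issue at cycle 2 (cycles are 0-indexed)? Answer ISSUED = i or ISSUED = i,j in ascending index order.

  cy0 -> i0 (ld) no-port MEM/MEM
  cy1 -> i1 (ld) RAW r1
  cy2 -> i2+i3 (sll;or) 2-wide
  cy3 -> i4+i5 (st;sub) 2-wide
  cy4 -> i6+i7 (and;or) 2-wide

ISSUED = 2,3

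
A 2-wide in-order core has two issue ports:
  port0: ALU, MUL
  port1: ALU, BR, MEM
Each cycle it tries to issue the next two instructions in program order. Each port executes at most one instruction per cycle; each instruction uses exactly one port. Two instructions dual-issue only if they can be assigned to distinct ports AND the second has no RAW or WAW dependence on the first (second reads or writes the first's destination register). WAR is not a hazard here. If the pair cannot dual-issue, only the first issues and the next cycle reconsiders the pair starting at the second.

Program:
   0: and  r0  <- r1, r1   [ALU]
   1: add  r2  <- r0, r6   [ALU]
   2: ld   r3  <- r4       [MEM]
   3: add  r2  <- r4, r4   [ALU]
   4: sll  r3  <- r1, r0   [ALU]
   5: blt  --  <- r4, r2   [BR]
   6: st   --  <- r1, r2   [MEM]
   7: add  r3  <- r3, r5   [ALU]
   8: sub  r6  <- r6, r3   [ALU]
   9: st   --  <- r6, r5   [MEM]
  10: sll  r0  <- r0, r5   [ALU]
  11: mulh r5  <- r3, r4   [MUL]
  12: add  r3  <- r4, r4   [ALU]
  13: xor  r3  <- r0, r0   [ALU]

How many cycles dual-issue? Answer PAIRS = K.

PAIRS = 5

  cy0 -> i0 (and) RAW r0
  cy1 -> i1&i2 (add;ld) 2-wide
  cy2 -> i3&i4 (add;sll) 2-wide
  cy3 -> i5 (blt) no-port BR/MEM
  cy4 -> i6&i7 (st;add) 2-wide
  cy5 -> i8 (sub) RAW r6
  cy6 -> i9&i10 (st;sll) 2-wide
  cy7 -> i11&i12 (mulh;add) 2-wide
  cy8 -> i13 (xor) tail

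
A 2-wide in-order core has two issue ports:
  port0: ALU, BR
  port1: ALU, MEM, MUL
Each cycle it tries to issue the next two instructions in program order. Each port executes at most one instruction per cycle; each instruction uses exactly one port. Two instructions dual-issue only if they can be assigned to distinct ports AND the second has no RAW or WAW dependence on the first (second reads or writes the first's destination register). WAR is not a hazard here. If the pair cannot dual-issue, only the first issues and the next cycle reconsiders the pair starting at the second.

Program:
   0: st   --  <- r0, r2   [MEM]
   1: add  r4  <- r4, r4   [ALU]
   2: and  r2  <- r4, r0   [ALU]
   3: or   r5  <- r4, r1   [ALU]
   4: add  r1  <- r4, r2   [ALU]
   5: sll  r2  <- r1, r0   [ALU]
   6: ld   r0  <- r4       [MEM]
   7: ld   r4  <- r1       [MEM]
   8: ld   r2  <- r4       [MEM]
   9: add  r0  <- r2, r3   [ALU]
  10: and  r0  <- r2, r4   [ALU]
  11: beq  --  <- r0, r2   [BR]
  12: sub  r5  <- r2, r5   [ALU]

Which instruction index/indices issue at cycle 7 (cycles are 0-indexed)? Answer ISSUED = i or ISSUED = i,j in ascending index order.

ISSUED = 10

0. st.MEM/add.ALU @i0+i1  | pair
1. and.ALU/or.ALU @i2+i3  | pair
2. add.ALU @i4  | RAW r1
3. sll.ALU/ld.MEM @i5+i6  | pair
4. ld.MEM @i7  | no-port MEM/MEM
5. ld.MEM @i8  | RAW r2
6. add.ALU @i9  | WAW r0
7. and.ALU @i10  | RAW r0
8. beq.BR/sub.ALU @i11+i12  | pair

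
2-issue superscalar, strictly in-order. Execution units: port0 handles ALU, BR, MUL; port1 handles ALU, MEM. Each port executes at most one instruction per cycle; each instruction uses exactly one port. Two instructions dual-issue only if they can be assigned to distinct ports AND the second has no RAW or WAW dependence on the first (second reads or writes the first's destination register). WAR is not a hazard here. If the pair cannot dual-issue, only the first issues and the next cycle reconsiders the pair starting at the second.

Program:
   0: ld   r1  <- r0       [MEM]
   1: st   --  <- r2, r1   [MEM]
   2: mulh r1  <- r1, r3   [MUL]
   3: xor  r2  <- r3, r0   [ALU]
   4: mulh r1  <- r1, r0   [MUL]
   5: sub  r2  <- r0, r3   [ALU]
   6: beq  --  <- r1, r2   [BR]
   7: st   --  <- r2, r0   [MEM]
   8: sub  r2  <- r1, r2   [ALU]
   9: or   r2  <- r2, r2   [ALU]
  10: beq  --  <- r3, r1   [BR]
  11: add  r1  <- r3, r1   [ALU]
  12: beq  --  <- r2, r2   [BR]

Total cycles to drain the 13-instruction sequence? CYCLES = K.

CYCLES = 8

t=0 i0:ld.MEM ; no-port MEM/MEM
t=1 i1&i2:st.MEM mulh.MUL ; dual
t=2 i3&i4:xor.ALU mulh.MUL ; dual
t=3 i5:sub.ALU ; RAW r2
t=4 i6&i7:beq.BR st.MEM ; dual
t=5 i8:sub.ALU ; RAW+WAW r2
t=6 i9&i10:or.ALU beq.BR ; dual
t=7 i11&i12:add.ALU beq.BR ; dual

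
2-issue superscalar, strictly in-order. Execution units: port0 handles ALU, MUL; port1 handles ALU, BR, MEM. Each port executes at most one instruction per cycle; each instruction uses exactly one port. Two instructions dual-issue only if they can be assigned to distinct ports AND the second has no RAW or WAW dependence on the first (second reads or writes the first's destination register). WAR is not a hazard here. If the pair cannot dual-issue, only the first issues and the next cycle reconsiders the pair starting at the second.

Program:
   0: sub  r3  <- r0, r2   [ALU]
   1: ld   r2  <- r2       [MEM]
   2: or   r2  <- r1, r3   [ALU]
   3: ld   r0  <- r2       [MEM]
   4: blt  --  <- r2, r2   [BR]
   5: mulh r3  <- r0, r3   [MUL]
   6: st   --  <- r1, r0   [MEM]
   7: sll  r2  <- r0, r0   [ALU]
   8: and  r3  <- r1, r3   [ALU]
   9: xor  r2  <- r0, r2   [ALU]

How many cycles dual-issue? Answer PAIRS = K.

t=0 i0/i1:sub.ALU ld.MEM ; pair
t=1 i2:or.ALU ; RAW r2
t=2 i3:ld.MEM ; no-port MEM/BR
t=3 i4/i5:blt.BR mulh.MUL ; pair
t=4 i6/i7:st.MEM sll.ALU ; pair
t=5 i8/i9:and.ALU xor.ALU ; pair

PAIRS = 4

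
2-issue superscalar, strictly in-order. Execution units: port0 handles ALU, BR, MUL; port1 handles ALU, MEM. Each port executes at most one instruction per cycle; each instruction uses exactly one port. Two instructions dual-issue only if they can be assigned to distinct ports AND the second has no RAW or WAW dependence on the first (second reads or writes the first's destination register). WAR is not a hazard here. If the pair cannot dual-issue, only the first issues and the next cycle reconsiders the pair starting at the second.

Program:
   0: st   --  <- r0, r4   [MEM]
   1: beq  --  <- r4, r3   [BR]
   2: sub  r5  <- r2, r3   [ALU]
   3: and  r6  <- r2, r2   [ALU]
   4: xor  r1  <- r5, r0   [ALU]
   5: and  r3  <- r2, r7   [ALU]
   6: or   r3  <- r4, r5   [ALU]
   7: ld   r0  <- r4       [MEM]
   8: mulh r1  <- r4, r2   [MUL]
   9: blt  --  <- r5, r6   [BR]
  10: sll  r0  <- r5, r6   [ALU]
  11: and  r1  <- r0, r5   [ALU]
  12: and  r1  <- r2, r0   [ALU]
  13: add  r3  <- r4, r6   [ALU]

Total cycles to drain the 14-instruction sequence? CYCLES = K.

  cy0 -> i0,i1 (st.MEM beq.BR) pair
  cy1 -> i2,i3 (sub.ALU and.ALU) pair
  cy2 -> i4,i5 (xor.ALU and.ALU) pair
  cy3 -> i6,i7 (or.ALU ld.MEM) pair
  cy4 -> i8 (mulh.MUL) no-port MUL/BR
  cy5 -> i9,i10 (blt.BR sll.ALU) pair
  cy6 -> i11 (and.ALU) WAW r1
  cy7 -> i12,i13 (and.ALU add.ALU) pair

CYCLES = 8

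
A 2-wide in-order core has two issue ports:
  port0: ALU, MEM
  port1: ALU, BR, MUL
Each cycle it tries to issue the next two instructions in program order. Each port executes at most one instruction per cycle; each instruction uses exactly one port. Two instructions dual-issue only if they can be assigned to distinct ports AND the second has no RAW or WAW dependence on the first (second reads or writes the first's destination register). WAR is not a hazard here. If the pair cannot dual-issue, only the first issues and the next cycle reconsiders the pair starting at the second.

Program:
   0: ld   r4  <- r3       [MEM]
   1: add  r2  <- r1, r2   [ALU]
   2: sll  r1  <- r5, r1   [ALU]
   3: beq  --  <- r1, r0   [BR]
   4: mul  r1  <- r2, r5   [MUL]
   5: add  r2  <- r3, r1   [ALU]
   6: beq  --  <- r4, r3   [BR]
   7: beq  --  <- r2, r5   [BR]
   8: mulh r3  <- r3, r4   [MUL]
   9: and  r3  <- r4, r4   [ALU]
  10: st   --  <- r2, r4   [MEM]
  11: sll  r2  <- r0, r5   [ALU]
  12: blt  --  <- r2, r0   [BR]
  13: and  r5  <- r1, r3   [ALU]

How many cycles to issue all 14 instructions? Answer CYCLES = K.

0. ld.MEM add.ALU @i0,i1  | pair
1. sll.ALU @i2  | RAW r1
2. beq.BR @i3  | no-port BR/MUL
3. mul.MUL @i4  | RAW r1
4. add.ALU beq.BR @i5,i6  | pair
5. beq.BR @i7  | no-port BR/MUL
6. mulh.MUL @i8  | WAW r3
7. and.ALU st.MEM @i9,i10  | pair
8. sll.ALU @i11  | RAW r2
9. blt.BR and.ALU @i12,i13  | pair

CYCLES = 10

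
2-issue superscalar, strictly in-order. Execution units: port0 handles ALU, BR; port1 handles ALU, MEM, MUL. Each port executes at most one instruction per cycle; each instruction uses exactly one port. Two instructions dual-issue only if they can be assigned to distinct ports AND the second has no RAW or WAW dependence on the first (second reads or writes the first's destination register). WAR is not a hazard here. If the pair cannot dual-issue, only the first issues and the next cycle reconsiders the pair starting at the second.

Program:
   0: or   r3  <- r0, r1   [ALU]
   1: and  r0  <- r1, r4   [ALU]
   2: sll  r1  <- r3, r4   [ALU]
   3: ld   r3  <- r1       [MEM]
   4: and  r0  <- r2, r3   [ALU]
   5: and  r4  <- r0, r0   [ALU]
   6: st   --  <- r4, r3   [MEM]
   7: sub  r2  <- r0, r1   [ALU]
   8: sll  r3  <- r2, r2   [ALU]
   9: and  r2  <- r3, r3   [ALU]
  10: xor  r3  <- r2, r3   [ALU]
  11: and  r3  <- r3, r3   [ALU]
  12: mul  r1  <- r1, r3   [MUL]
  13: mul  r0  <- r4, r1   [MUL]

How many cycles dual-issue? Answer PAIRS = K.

#0 head=0: or+and i0/i1 2-wide
#1 head=2: sll i2 RAW r1
#2 head=3: ld i3 RAW r3
#3 head=4: and i4 RAW r0
#4 head=5: and i5 RAW r4
#5 head=6: st+sub i6/i7 2-wide
#6 head=8: sll i8 RAW r3
#7 head=9: and i9 RAW r2
#8 head=10: xor i10 RAW+WAW r3
#9 head=11: and i11 RAW r3
#10 head=12: mul i12 no-port MUL/MUL
#11 head=13: mul i13 tail

PAIRS = 2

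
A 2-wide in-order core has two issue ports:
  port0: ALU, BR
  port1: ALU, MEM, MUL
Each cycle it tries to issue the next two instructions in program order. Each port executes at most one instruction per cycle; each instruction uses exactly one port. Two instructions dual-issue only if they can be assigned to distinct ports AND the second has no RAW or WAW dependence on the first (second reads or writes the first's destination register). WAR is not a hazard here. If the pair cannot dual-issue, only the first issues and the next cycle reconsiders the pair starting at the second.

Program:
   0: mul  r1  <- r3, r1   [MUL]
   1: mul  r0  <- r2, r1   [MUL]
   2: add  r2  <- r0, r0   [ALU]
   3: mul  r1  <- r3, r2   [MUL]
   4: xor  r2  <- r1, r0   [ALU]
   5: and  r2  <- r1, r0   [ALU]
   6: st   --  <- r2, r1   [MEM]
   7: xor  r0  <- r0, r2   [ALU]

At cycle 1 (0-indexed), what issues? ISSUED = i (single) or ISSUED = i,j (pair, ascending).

#0 head=0: mul i0 no-port MUL/MUL
#1 head=1: mul i1 RAW r0
#2 head=2: add i2 RAW r2
#3 head=3: mul i3 RAW r1
#4 head=4: xor i4 WAW r2
#5 head=5: and i5 RAW r2
#6 head=6: st xor i6/i7 pair

ISSUED = 1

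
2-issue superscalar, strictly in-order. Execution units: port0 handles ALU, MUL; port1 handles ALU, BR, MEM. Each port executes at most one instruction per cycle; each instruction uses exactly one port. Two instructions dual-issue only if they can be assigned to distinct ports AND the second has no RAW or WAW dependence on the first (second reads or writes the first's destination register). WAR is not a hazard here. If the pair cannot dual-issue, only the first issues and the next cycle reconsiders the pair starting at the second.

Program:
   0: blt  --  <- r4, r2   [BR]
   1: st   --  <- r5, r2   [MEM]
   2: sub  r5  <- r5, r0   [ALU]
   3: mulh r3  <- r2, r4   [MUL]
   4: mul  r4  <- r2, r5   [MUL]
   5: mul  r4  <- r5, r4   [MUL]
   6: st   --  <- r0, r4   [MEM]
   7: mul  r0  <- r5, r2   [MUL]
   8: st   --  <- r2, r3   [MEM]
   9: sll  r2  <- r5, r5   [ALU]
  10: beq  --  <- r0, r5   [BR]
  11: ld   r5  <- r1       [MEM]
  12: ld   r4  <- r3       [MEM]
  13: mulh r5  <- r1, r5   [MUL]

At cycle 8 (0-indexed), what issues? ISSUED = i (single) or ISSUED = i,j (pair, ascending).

0. blt.BR @i0  | no-port BR/MEM
1. st.MEM sub.ALU @i1+i2  | pair
2. mulh.MUL @i3  | no-port MUL/MUL
3. mul.MUL @i4  | no-port MUL/MUL
4. mul.MUL @i5  | RAW r4
5. st.MEM mul.MUL @i6+i7  | pair
6. st.MEM sll.ALU @i8+i9  | pair
7. beq.BR @i10  | no-port BR/MEM
8. ld.MEM @i11  | no-port MEM/MEM
9. ld.MEM mulh.MUL @i12+i13  | pair

ISSUED = 11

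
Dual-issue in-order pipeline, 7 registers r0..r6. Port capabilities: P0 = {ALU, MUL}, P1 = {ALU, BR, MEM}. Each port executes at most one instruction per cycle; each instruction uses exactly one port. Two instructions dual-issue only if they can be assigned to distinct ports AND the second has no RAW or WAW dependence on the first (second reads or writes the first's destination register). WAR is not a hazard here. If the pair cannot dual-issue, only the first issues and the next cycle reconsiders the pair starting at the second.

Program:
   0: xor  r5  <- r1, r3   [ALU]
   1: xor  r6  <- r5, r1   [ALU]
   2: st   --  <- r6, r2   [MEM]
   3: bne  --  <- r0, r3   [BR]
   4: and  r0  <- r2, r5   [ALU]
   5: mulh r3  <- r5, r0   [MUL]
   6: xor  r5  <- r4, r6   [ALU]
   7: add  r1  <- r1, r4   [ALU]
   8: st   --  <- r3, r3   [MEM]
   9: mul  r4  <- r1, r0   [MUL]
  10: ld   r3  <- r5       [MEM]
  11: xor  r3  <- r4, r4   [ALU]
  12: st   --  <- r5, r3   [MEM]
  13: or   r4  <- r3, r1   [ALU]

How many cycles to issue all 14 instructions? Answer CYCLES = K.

CYCLES = 9

[0] i0  xor  -- RAW r5
[1] i1  xor  -- RAW r6
[2] i2  st  -- no-port MEM/BR
[3] i3,i4  bne/and  -- 2-wide
[4] i5,i6  mulh/xor  -- 2-wide
[5] i7,i8  add/st  -- 2-wide
[6] i9,i10  mul/ld  -- 2-wide
[7] i11  xor  -- RAW r3
[8] i12,i13  st/or  -- 2-wide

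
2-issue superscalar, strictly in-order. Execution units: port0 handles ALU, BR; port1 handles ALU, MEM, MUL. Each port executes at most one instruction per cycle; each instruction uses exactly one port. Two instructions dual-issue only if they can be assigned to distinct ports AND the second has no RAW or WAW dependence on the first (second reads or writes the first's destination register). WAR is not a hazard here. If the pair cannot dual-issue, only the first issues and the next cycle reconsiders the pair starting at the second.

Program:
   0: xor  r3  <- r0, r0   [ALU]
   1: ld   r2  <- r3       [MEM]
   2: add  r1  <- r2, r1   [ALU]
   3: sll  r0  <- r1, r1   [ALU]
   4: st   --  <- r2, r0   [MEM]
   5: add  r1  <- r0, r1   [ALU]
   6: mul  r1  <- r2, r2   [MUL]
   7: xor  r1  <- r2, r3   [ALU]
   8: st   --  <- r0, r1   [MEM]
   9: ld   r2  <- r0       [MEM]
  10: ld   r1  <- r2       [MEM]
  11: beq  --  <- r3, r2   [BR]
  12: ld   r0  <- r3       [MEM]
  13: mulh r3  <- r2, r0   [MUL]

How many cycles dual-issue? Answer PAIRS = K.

#0 head=0: xor.ALU i0 RAW r3
#1 head=1: ld.MEM i1 RAW r2
#2 head=2: add.ALU i2 RAW r1
#3 head=3: sll.ALU i3 RAW r0
#4 head=4: st.MEM+add.ALU i4/i5 2-wide
#5 head=6: mul.MUL i6 WAW r1
#6 head=7: xor.ALU i7 RAW r1
#7 head=8: st.MEM i8 no-port MEM/MEM
#8 head=9: ld.MEM i9 no-port MEM/MEM
#9 head=10: ld.MEM+beq.BR i10/i11 2-wide
#10 head=12: ld.MEM i12 no-port MEM/MUL
#11 head=13: mulh.MUL i13 tail

PAIRS = 2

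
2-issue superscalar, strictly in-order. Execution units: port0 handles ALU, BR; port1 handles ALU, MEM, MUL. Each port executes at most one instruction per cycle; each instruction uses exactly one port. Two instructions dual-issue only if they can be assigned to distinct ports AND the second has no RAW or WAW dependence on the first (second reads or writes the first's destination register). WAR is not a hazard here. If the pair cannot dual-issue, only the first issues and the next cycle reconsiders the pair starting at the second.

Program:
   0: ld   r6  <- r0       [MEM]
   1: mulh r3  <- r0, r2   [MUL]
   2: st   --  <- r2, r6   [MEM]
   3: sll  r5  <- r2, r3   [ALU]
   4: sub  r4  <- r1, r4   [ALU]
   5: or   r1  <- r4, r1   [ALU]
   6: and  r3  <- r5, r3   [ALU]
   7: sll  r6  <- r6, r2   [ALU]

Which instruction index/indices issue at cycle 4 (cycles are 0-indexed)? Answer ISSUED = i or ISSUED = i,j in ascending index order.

ISSUED = 5,6

[0] i0  ld.MEM  -- no-port MEM/MUL
[1] i1  mulh.MUL  -- no-port MUL/MEM
[2] i2&i3  st.MEM;sll.ALU  -- 2-wide
[3] i4  sub.ALU  -- RAW r4
[4] i5&i6  or.ALU;and.ALU  -- 2-wide
[5] i7  sll.ALU  -- tail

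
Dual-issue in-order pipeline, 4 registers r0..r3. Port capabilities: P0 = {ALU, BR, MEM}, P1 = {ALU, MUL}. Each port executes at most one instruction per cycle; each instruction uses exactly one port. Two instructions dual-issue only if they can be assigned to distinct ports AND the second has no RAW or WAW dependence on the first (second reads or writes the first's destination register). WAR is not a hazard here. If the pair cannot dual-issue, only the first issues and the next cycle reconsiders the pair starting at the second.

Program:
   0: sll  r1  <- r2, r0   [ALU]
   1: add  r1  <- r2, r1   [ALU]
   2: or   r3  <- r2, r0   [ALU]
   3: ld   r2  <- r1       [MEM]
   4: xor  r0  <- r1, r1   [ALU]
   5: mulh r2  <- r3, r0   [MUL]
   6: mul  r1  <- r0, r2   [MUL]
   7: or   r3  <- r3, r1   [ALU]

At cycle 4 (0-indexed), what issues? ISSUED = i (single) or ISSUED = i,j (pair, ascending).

ISSUED = 6

[0] i0  sll.ALU  -- RAW+WAW r1
[1] i1,i2  add.ALU;or.ALU  -- pair
[2] i3,i4  ld.MEM;xor.ALU  -- pair
[3] i5  mulh.MUL  -- no-port MUL/MUL
[4] i6  mul.MUL  -- RAW r1
[5] i7  or.ALU  -- tail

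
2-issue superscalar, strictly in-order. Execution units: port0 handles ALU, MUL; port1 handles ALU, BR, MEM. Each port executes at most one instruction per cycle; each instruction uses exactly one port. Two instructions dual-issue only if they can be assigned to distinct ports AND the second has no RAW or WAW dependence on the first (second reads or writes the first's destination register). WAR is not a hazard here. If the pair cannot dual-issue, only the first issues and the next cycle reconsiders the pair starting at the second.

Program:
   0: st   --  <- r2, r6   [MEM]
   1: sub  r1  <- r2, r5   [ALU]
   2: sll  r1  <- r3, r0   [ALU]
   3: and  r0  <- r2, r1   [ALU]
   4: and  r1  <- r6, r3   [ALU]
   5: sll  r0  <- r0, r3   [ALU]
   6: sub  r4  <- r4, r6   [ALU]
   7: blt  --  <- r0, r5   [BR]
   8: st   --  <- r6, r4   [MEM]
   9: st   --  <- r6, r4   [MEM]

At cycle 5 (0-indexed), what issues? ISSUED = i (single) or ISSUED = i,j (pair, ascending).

ISSUED = 8

#0 head=0: st.MEM sub.ALU i0+i1 dual
#1 head=2: sll.ALU i2 RAW r1
#2 head=3: and.ALU and.ALU i3+i4 dual
#3 head=5: sll.ALU sub.ALU i5+i6 dual
#4 head=7: blt.BR i7 no-port BR/MEM
#5 head=8: st.MEM i8 no-port MEM/MEM
#6 head=9: st.MEM i9 tail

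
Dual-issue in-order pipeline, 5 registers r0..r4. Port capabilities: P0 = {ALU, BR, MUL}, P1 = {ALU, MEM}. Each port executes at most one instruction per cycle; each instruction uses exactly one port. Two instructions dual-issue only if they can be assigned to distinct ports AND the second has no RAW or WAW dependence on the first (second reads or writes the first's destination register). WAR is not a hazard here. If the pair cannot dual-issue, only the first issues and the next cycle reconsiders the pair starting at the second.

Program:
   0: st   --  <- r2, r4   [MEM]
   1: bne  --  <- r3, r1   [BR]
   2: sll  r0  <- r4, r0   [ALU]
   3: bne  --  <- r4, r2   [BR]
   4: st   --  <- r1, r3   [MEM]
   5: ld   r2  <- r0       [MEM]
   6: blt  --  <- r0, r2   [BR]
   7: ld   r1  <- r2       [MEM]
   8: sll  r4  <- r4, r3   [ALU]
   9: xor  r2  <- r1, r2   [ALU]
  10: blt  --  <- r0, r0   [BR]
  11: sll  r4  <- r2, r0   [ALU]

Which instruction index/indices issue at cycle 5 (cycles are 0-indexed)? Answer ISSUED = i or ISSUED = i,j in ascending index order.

ISSUED = 8,9

[0] i0+i1  st.MEM+bne.BR  -- pair
[1] i2+i3  sll.ALU+bne.BR  -- pair
[2] i4  st.MEM  -- no-port MEM/MEM
[3] i5  ld.MEM  -- RAW r2
[4] i6+i7  blt.BR+ld.MEM  -- pair
[5] i8+i9  sll.ALU+xor.ALU  -- pair
[6] i10+i11  blt.BR+sll.ALU  -- pair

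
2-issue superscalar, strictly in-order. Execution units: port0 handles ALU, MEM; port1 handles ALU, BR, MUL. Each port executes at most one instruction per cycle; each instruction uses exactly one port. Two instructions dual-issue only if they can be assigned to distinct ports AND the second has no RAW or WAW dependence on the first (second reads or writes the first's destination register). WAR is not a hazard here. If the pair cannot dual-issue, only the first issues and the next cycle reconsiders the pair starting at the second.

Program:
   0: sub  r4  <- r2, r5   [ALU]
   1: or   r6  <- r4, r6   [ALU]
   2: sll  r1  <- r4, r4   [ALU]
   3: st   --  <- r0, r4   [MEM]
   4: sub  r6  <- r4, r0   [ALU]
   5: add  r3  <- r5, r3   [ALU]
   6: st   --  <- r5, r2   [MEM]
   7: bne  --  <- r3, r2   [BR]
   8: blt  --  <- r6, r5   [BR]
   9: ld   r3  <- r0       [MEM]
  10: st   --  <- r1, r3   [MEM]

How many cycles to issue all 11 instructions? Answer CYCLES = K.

CYCLES = 7

0. sub @i0  | RAW r4
1. or sll @i1&i2  | 2-wide
2. st sub @i3&i4  | 2-wide
3. add st @i5&i6  | 2-wide
4. bne @i7  | no-port BR/BR
5. blt ld @i8&i9  | 2-wide
6. st @i10  | tail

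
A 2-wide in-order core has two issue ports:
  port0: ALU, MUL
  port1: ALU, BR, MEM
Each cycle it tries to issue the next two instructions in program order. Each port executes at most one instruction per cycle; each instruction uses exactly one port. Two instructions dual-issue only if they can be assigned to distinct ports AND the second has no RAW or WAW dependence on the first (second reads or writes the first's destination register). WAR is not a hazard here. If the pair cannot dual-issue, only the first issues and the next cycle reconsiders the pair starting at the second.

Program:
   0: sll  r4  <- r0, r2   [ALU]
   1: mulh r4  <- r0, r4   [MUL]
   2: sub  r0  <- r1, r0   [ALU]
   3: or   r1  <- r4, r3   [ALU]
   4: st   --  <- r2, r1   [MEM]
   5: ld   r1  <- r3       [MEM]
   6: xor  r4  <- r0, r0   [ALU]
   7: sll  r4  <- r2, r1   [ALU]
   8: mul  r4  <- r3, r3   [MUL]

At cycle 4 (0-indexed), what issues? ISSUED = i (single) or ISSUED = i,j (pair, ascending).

ISSUED = 5,6

0. sll.ALU @i0  | RAW+WAW r4
1. mulh.MUL sub.ALU @i1/i2  | pair
2. or.ALU @i3  | RAW r1
3. st.MEM @i4  | no-port MEM/MEM
4. ld.MEM xor.ALU @i5/i6  | pair
5. sll.ALU @i7  | WAW r4
6. mul.MUL @i8  | tail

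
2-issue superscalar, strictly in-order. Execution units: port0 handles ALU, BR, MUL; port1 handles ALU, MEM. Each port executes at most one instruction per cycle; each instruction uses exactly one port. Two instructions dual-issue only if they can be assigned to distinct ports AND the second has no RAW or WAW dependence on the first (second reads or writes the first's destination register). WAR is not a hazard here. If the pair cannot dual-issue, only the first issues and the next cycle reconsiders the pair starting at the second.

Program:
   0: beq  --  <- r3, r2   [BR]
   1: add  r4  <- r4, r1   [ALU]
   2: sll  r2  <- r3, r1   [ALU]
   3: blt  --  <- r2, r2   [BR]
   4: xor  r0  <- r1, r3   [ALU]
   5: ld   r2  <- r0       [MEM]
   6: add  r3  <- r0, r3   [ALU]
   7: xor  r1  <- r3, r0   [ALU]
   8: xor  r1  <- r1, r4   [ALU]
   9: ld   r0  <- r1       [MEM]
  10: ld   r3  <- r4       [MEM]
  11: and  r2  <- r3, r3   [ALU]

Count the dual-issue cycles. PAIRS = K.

#0 head=0: beq.BR+add.ALU i0+i1 pair
#1 head=2: sll.ALU i2 RAW r2
#2 head=3: blt.BR+xor.ALU i3+i4 pair
#3 head=5: ld.MEM+add.ALU i5+i6 pair
#4 head=7: xor.ALU i7 RAW+WAW r1
#5 head=8: xor.ALU i8 RAW r1
#6 head=9: ld.MEM i9 no-port MEM/MEM
#7 head=10: ld.MEM i10 RAW r3
#8 head=11: and.ALU i11 tail

PAIRS = 3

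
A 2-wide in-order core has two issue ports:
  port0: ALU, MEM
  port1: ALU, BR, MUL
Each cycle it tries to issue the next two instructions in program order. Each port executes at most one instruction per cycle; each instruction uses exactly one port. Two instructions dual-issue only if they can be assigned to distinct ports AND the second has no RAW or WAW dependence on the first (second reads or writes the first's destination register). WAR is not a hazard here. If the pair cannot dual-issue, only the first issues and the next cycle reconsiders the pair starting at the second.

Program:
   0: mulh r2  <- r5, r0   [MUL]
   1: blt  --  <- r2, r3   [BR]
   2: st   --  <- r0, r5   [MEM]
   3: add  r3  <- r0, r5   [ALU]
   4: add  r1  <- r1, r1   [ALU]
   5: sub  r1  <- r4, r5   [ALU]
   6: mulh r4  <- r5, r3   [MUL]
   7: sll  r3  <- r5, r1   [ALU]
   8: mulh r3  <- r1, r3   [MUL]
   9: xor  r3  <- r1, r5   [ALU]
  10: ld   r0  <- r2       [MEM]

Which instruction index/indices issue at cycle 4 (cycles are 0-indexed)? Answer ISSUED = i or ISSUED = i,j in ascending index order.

t=0 i0:mulh ; no-port MUL/BR
t=1 i1/i2:blt/st ; 2-wide
t=2 i3/i4:add/add ; 2-wide
t=3 i5/i6:sub/mulh ; 2-wide
t=4 i7:sll ; RAW+WAW r3
t=5 i8:mulh ; WAW r3
t=6 i9/i10:xor/ld ; 2-wide

ISSUED = 7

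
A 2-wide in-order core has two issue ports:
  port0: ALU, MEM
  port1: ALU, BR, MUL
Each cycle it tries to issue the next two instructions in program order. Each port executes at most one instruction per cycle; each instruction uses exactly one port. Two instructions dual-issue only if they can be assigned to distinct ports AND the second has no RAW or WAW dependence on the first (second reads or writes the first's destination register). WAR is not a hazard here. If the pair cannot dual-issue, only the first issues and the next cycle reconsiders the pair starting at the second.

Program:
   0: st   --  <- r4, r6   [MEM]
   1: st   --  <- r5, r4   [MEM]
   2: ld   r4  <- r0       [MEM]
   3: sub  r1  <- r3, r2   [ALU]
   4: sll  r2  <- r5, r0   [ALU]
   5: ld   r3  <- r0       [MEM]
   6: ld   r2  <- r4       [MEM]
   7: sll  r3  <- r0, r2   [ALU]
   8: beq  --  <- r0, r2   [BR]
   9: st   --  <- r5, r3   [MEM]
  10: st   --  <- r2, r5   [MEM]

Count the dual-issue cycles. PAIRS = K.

0. st @i0  | no-port MEM/MEM
1. st @i1  | no-port MEM/MEM
2. ld sub @i2,i3  | pair
3. sll ld @i4,i5  | pair
4. ld @i6  | RAW r2
5. sll beq @i7,i8  | pair
6. st @i9  | no-port MEM/MEM
7. st @i10  | tail

PAIRS = 3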